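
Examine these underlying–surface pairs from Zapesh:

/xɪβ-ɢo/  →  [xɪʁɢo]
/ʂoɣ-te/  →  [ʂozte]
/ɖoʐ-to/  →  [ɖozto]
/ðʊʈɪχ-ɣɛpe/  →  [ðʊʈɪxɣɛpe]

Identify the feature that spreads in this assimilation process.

Comparing underlying and surface forms, /β/ → [ʁ] is the alternation; the neighbouring /ɢ/ is constant.
/β/ is bilabial while /ɢ/ is uvular; the output [ʁ] is uvular, matching the trigger — so the feature that spreads is place.
The other alternating forms pattern the same way: /ɣ/ → [z] before /t/ (velar → alveolar, matching alveolar); /ʐ/ → [z] before /t/ (retroflex → alveolar, matching alveolar); /χ/ → [x] before /ɣ/ (uvular → velar, matching velar) — only place changes, and always toward the following segment.

place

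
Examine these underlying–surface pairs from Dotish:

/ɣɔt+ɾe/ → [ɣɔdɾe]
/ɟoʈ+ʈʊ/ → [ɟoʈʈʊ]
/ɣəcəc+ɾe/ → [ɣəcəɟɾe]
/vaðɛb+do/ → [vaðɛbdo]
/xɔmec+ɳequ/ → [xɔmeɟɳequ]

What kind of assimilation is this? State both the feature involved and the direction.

Underlying /t/ is realised as [d] next to /ɾ/; /ɾ/ itself does not change.
/t/ is voiceless while /ɾ/ is voiced; the output [d] is voiced, matching the trigger — so the feature that spreads is voicing.
Place and manner are unchanged, so the assimilation is partial, not total.
The other alternating forms pattern the same way: /c/ → [ɟ] before /ɾ/ (voiceless → voiced, matching voiced); /c/ → [ɟ] before /ɳ/ (voiceless → voiced, matching voiced) — only voicing changes, and always toward the following segment.
No alternation appears in [ɟoʈʈʊ], [vaðɛbdo]: there the adjacent consonants already agree in voicing (/ʈ/ and /ʈ/ are both voiceless; /b/ and /d/ are both voiced), so these forms are consistent with the same rule.
The trigger is the following segment, so the direction is regressive (anticipatory).

regressive voicing assimilation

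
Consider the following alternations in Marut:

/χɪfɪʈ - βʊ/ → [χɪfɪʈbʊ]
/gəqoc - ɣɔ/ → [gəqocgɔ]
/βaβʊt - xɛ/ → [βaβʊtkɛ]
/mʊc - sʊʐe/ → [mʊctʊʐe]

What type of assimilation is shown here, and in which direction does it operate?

progressive manner assimilation

Underlying /β/ is realised as [b] next to /ʈ/; /ʈ/ itself does not change.
The change fricative → stop matches the manner of the preceding /ʈ/, identifying this as manner assimilation.
Place and voice are unchanged, so the assimilation is partial, not total.
The same holds elsewhere in the data: /ɣ/ → [g] after /c/ (fricative → stop, matching a stop); /x/ → [k] after /t/ (fricative → stop, matching a stop); /s/ → [t] after /c/ (fricative → stop, matching a stop) — only manner changes, and always toward the preceding segment.
The trigger is the preceding segment, so the direction is progressive (perseverative).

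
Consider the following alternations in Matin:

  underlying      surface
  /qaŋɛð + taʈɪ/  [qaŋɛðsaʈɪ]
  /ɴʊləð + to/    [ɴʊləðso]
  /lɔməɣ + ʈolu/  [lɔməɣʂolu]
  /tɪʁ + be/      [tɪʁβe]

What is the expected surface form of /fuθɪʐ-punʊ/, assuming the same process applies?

[fuθɪʐɸunʊ]

The data show progressive manner assimilation: /t/ → [s] after /ð/; /ʈ/ → [ʂ] after /ɣ/; /b/ → [β] after /ʁ/. In each pair only manner changes, matching the preceding consonant, while place and voice stay constant.
/p/ is a voiceless bilabial stop. The preceding trigger /ʐ/ is a fricative, so /p/ must become a fricative as well.
A voiceless bilabial fricative is [ɸ], so the surface segment is [ɸ].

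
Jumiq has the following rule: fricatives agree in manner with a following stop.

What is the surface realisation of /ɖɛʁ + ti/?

[ɖɛɢti]

/ʁ/ is a voiced uvular fricative. The following trigger /t/ is a stop, so /ʁ/ must become a stop as well.
A voiced uvular stop is [ɢ], so the surface segment is [ɢ].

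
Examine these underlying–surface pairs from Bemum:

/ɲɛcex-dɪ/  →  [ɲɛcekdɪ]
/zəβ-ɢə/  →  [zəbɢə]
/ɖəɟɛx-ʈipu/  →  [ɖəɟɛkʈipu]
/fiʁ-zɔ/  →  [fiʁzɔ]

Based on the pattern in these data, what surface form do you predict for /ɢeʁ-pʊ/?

[ɢeɢpʊ]

The data show regressive manner assimilation: /x/ → [k] before /d/; /β/ → [b] before /ɢ/; /x/ → [k] before /ʈ/. In each pair only manner changes, matching the following consonant, while place and voice stay constant.
Nothing changes in [fiʁzɔ]: there the adjacent consonants already agree in manner (/ʁ/ and /z/ are both fricatives), so this form is consistent with the same rule.
/ʁ/ is a voiced uvular fricative. The following trigger /p/ is a stop, so /ʁ/ must become a stop as well.
The voiced uvular stop is [ɢ], so /ʁ/ → [ɢ].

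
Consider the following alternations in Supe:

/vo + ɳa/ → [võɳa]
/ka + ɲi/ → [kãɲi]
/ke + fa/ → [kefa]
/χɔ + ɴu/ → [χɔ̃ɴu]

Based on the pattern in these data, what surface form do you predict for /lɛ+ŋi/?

[lɛ̃ŋi]

The data show regressive nasality assimilation (vowel nasalisation): /o/ → [õ] before /ɳ/; /a/ → [ã] before /ɲ/; /ɔ/ → [ɔ̃] before /ɴ/ — a vowel is nasalised by an immediately following nasal consonant.
No change occurs in [kefa] because the vowel at the boundary is adjacent to an oral consonant, not a nasal (/e/ next to /f/).
The vowel /ɛ/ is adjacent to the following nasal /ŋ/, so it acquires [+nasal] and surfaces as [ɛ̃].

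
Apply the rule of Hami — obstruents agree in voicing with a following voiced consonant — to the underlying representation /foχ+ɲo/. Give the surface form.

[foʁɲo]

/χ/ is a voiceless uvular fricative. The following trigger /ɲ/ is voiced, so /χ/ must become voiced as well.
Changing only its voicing to voiced gives [ʁ] — the voiced uvular fricative.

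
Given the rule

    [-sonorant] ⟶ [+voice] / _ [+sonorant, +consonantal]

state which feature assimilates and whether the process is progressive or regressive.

The target ([-sonorant], obstruents) acquires [+voice] next to a sonorant consonant ([+sonorant, +consonantal]) — it takes on the voicing of its neighbour, so the feature that spreads is voicing.
Since the environment is written after the underscore, the trigger follows the target; the direction is regressive.

regressive voicing assimilation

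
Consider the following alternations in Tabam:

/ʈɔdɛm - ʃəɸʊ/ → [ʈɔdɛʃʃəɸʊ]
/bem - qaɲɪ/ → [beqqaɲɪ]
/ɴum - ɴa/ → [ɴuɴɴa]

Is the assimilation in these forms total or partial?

total assimilation

Underlying /m/ is realised as [ʃ] next to /ʃ/; /ʃ/ itself does not change.
The output [ʃ] is identical to the trigger /ʃ/ — every feature (place, manner, voicing) has been copied — so this is total assimilation.
The other forms behave the same way: /m/ → [q] before /q/; /m/ → [ɴ] before /ɴ/ — in each case the output is a copy of the following consonant.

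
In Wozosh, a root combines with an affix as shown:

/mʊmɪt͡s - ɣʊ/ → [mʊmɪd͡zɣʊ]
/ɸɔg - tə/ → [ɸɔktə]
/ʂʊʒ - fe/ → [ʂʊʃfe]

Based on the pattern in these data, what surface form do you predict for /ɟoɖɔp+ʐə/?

[ɟoɖɔbʐə]

The data show regressive voicing assimilation: /t͡s/ → [d͡z] before /ɣ/; /g/ → [k] before /t/; /ʒ/ → [ʃ] before /f/. In each pair only voicing changes, matching the following consonant, while place and manner stay constant.
The rule targets /p/ (voiceless bilabial stop), which sits before the trigger /ʐ/ (voiced).
A voiced bilabial stop is [b], so the surface segment is [b].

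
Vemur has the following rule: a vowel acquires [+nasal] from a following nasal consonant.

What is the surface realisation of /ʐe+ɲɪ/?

/e/ sits next to the nasal /ɲ/ and is therefore nasalised to [ẽ].

[ʐẽɲɪ]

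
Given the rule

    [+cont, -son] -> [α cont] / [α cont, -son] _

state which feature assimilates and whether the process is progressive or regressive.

The shared variable α links the value of [cont] on the target to that of the neighbouring obstruent. [cont] distinguishes stops from fricatives — a manner-of-articulation feature — so this is manner assimilation.
The conditioning segment sits to the left of the focus bar, meaning the trigger precedes the segment that changes — progressive assimilation.

progressive manner assimilation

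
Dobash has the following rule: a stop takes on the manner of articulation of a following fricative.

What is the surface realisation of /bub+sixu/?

[buβsixu]

The rule targets /b/ (voiced bilabial stop), which sits before the trigger /s/ (fricative).
Changing only its manner to fricative gives [β] — the voiced bilabial fricative.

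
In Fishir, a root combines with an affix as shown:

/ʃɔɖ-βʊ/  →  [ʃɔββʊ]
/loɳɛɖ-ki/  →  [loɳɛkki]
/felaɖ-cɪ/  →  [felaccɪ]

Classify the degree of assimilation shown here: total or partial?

total assimilation

Underlying /ɖ/ is realised as [β] next to /β/; /β/ itself does not change.
The output [β] is identical to the trigger /β/ — every feature (place, manner, voicing) has been copied — so this is total assimilation.
The other forms behave the same way: /ɖ/ → [k] before /k/; /ɖ/ → [c] before /c/ — in each case the output is a copy of the following consonant.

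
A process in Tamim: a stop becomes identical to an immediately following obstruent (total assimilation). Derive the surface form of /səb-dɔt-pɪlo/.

/b/ is the segment targeted by the rule; it sits immediately before /d/, so it assimilates completely and surfaces as [d].
The same rule applies at the second boundary: /t/ → [p] next to /p/.

[səddɔppɪlo]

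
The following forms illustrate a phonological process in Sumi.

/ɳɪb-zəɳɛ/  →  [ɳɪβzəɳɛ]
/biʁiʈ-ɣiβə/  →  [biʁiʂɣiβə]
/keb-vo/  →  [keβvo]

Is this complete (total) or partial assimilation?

partial assimilation

Comparing underlying and surface forms, /b/ → [β] is the alternation; the neighbouring /z/ is constant.
/b/ is a stop while /z/ is a fricative; the output [β] is a fricative, matching the trigger — so the feature that spreads is manner.
Place and voice are unchanged, so the assimilation is partial, not total.
The other alternating forms pattern the same way: /ʈ/ → [ʂ] before /ɣ/ (stop → fricative, matching a fricative); /b/ → [β] before /v/ (stop → fricative, matching a fricative) — only manner changes, and always toward the following segment.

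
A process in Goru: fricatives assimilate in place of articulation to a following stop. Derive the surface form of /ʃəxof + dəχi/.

[ʃəxosdəχi]

The rule targets /f/ (voiceless labiodental fricative), which sits before the trigger /d/ (alveolar).
The voiceless alveolar fricative is [s], so /f/ → [s].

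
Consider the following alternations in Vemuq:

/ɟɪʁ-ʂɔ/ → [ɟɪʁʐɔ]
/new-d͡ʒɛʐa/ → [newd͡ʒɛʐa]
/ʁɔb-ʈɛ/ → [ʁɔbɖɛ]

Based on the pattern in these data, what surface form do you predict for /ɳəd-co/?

The data show progressive voicing assimilation: /ʂ/ → [ʐ] after /ʁ/; /ʈ/ → [ɖ] after /b/. In each pair only voicing changes, matching the preceding consonant, while place and manner stay constant.
No alternation appears in [newd͡ʒɛʐa]: there the adjacent consonants already agree in voicing (/d͡ʒ/ and /w/ are both voiced), so this form is consistent with the same rule.
The rule targets /c/ (voiceless palatal stop), which sits after the trigger /d/ (voiced).
Changing only its voicing to voiced gives [ɟ] — the voiced palatal stop.

[ɳədɟo]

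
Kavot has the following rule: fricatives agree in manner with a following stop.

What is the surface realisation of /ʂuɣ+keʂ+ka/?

/ɣ/ is a voiced velar fricative. The following trigger /k/ is a stop, so /ɣ/ must become a stop as well.
A voiced velar stop is [g], so the surface segment is [g].
At the second juncture, /ʂ/ likewise becomes [ʈ] adjacent to /k/.

[ʂugkeʈka]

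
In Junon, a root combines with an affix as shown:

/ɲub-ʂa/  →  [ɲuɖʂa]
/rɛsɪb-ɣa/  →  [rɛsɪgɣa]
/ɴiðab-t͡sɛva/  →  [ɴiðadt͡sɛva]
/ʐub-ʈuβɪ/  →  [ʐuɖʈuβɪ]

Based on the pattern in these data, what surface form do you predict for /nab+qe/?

[naɢqe]

The data show regressive place assimilation: /b/ → [ɖ] before /ʂ/; /b/ → [g] before /ɣ/; /b/ → [d] before /t͡s/; /b/ → [ɖ] before /ʈ/. In each pair only place changes, matching the following consonant, while manner and voice stay constant.
/b/ is a voiced bilabial stop. The following trigger /q/ is uvular, so /b/ must become uvular as well.
Changing only its place to uvular gives [ɢ] — the voiced uvular stop.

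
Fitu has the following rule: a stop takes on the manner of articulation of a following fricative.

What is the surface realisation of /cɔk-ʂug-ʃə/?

The rule targets /k/ (voiceless velar stop), which sits before the trigger /ʂ/ (fricative).
A voiceless velar fricative is [x], so the surface segment is [x].
The same rule applies at the second boundary: /g/ → [ɣ] next to /ʃ/.

[cɔxʂuɣʃə]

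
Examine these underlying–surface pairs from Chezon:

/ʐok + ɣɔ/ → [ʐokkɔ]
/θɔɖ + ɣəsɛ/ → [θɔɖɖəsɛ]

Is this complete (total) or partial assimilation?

total assimilation

Comparing underlying and surface forms, /ɣ/ → [k] is the alternation; the neighbouring /k/ is constant.
The output [k] is identical to the trigger /k/ — every feature (place, manner, voicing) has been copied — so this is total assimilation.
The remaining alternation confirms this: /ɣ/ → [ɖ] after /ɖ/ — in each case the output is a copy of the preceding consonant.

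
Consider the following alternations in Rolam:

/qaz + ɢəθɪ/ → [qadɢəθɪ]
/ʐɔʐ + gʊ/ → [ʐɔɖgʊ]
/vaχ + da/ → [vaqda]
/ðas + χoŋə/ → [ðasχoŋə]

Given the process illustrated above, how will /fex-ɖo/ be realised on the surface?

The data show regressive manner assimilation: /z/ → [d] before /ɢ/; /ʐ/ → [ɖ] before /g/; /χ/ → [q] before /d/. In each pair only manner changes, matching the following consonant, while place and voice stay constant.
No alternation appears in [ðasχoŋə]: there the adjacent consonants already agree in manner (/s/ and /χ/ are both fricatives), so this form is consistent with the same rule.
The rule targets /x/ (voiceless velar fricative), which sits before the trigger /ɖ/ (stop).
A voiceless velar stop is [k], so the surface segment is [k].

[fekɖo]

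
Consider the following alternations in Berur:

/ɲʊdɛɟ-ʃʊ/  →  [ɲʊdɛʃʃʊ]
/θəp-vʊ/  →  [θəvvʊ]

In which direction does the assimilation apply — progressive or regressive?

regressive

Underlying /ɟ/ is realised as [ʃ] next to /ʃ/; /ʃ/ itself does not change.
The output [ʃ] is identical to the trigger /ʃ/ — every feature (place, manner, voicing) has been copied — so this is total assimilation.
The remaining alternation confirms this: /p/ → [v] before /v/ — in each case the output is a copy of the following consonant.
The trigger is the following segment, so the direction is regressive (anticipatory).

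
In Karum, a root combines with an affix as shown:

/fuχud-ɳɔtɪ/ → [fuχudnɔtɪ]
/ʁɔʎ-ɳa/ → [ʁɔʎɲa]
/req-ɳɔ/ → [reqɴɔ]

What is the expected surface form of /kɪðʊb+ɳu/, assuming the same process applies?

[kɪðʊbmu]

The data show progressive place assimilation: /ɳ/ → [n] after /d/; /ɳ/ → [ɲ] after /ʎ/; /ɳ/ → [ɴ] after /q/. In each pair only place changes, matching the preceding consonant, while manner and voice stay constant.
The rule targets /ɳ/ (voiced retroflex nasal), which sits after the trigger /b/ (bilabial).
A voiced bilabial nasal is [m], so the surface segment is [m].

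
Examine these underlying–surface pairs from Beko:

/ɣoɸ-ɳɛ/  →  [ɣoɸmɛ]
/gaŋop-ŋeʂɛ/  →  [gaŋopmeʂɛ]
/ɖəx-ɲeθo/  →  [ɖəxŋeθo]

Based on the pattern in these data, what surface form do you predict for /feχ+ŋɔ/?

[feχɴɔ]

The data show progressive place assimilation: /ɳ/ → [m] after /ɸ/; /ŋ/ → [m] after /p/; /ɲ/ → [ŋ] after /x/. In each pair only place changes, matching the preceding consonant, while manner and voice stay constant.
The rule targets /ŋ/ (voiced velar nasal), which sits after the trigger /χ/ (uvular).
Changing only its place to uvular gives [ɴ] — the voiced uvular nasal.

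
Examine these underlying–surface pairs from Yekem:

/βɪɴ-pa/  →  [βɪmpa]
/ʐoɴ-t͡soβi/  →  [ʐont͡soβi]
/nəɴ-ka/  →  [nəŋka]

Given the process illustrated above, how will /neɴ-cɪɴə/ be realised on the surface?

The data show regressive place assimilation: /ɴ/ → [m] before /p/; /ɴ/ → [n] before /t͡s/; /ɴ/ → [ŋ] before /k/. In each pair only place changes, matching the following consonant, while manner and voice stay constant.
/ɴ/ is a voiced uvular nasal. The following trigger /c/ is palatal, so /ɴ/ must become palatal as well.
Changing only its place to palatal gives [ɲ] — the voiced palatal nasal.

[neɲcɪɴə]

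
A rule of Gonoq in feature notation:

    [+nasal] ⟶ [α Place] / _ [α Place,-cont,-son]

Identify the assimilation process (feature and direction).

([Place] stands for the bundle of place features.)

The rule copies the place features (abbreviated [Place]) from the environment onto the target, so the assimilating feature is place.
Since the environment is written after the underscore, the trigger follows the target; the direction is regressive.

regressive place assimilation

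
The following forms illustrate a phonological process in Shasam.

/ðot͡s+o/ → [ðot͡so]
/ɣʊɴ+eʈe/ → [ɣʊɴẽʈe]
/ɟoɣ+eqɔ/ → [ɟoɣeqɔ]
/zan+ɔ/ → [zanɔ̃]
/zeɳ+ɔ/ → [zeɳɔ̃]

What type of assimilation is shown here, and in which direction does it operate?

progressive nasality assimilation (vowel nasalisation)

The vowel /e/ surfaces as nasalised [ẽ] next to the preceding nasal /ɴ/ — it has acquired the [+nasal] feature of its neighbour.
Likewise in the remaining data: /ɔ/ → [ɔ̃] after /n/; /ɔ/ → [ɔ̃] after /ɳ/ — each time a vowel is nasalised next to a preceding nasal.
No change occurs in [ðot͡so], [ɟoɣeqɔ] because the vowel at the boundary is adjacent to an oral consonant, not a nasal (/o/ next to /t͡s/; /e/ next to /ɣ/).
Because the conditioning nasal is to the left of the vowel that changes, the process is progressive (perseverative).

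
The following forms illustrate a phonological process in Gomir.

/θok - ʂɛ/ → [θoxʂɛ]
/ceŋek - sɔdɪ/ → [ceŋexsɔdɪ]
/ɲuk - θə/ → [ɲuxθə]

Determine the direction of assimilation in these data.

Underlying /k/ is realised as [x] next to /ʂ/; /ʂ/ itself does not change.
/k/ is a stop while /ʂ/ is a fricative; the output [x] is a fricative, matching the trigger — so the feature that spreads is manner.
The other alternating forms pattern the same way: /k/ → [x] before /s/ (stop → fricative, matching a fricative); /k/ → [x] before /θ/ (stop → fricative, matching a fricative) — only manner changes, and always toward the following segment.
Since the segment that changes precedes the conditioning segment, the assimilation is regressive.

regressive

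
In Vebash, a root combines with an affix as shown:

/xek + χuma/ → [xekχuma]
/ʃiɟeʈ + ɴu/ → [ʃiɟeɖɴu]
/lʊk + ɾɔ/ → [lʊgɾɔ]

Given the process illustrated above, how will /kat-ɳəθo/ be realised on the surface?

[kadɳəθo]

The data show regressive voicing assimilation: /ʈ/ → [ɖ] before /ɴ/; /k/ → [g] before /ɾ/. In each pair only voicing changes, matching the following consonant, while place and manner stay constant.
No alternation appears in [xekχuma]: there the adjacent consonants already agree in voicing (/k/ and /χ/ are both voiceless), so this form is consistent with the same rule.
The rule targets /t/ (voiceless alveolar stop), which sits before the trigger /ɳ/ (voiced).
Changing only its voicing to voiced gives [d] — the voiced alveolar stop.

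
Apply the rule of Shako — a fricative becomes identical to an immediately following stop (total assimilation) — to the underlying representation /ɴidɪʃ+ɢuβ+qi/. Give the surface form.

/ʃ/ is the segment targeted by the rule; it sits immediately before /ɢ/, so it assimilates completely and surfaces as [ɢ].
The same rule applies at the second boundary: /β/ → [q] next to /q/.

[ɴidɪɢɢuqqi]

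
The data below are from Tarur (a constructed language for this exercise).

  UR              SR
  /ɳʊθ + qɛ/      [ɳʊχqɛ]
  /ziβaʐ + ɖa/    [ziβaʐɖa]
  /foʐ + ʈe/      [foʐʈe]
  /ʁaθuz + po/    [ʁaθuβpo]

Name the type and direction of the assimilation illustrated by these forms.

The segment that alternates is /θ/, which surfaces as [χ] when adjacent to /q/.
/θ/ is dental while /q/ is uvular; the output [χ] is uvular, matching the trigger — so the feature that spreads is place.
Manner and voice are unchanged, so the assimilation is partial, not total.
Checking the remaining alternation: /z/ → [β] before /p/ (alveolar → bilabial, matching bilabial) — only place changes, and always toward the following segment.
Nothing changes in [ziβaʐɖa], [foʐʈe]: there the adjacent consonants already agree in place (/ʐ/ and /ɖ/ are both retroflex; /ʐ/ and /ʈ/ are both retroflex), so these forms are consistent with the same rule.
Since the segment that changes precedes the conditioning segment, the assimilation is regressive.

regressive place assimilation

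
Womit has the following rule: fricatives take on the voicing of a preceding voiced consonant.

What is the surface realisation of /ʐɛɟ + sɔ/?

/s/ is a voiceless alveolar fricative. The preceding trigger /ɟ/ is voiced, so /s/ must become voiced as well.
A voiced alveolar fricative is [z], so the surface segment is [z].

[ʐɛɟzɔ]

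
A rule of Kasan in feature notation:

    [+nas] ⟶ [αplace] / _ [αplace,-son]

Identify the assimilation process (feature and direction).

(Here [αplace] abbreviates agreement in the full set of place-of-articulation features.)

regressive place assimilation

The rule copies the place features (abbreviated [place]) from the environment onto the target, so the assimilating feature is place.
The conditioning segment sits to the right of the focus bar, meaning the trigger follows the segment that changes — regressive assimilation.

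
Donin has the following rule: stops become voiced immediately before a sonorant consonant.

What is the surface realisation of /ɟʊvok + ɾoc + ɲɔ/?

/k/ is a voiceless velar stop. The following trigger /ɾ/ is voiced, so /k/ must become voiced as well.
Changing only its voicing to voiced gives [g] — the voiced velar stop.
The same rule applies at the second boundary: /c/ → [ɟ] next to /ɲ/.

[ɟʊvogɾoɟɲɔ]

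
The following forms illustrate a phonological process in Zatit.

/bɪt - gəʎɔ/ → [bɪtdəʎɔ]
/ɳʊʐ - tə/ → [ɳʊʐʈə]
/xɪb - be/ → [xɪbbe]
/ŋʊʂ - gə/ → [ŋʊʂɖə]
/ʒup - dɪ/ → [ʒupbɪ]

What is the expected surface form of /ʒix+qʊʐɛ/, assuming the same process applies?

[ʒixkʊʐɛ]

The data show progressive place assimilation: /g/ → [d] after /t/; /t/ → [ʈ] after /ʐ/; /g/ → [ɖ] after /ʂ/; /d/ → [b] after /p/. In each pair only place changes, matching the preceding consonant, while manner and voice stay constant.
Nothing changes in [xɪbbe]: there the adjacent consonants already agree in place (/b/ and /b/ are both bilabial), so this form is consistent with the same rule.
/q/ is a voiceless uvular stop. The preceding trigger /x/ is velar, so /q/ must become velar as well.
A voiceless velar stop is [k], so the surface segment is [k].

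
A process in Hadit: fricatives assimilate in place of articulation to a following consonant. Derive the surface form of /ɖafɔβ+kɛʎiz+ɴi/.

[ɖafɔɣkɛʎiʁɴi]

The rule targets /β/ (voiced bilabial fricative), which sits before the trigger /k/ (velar).
The voiced velar fricative is [ɣ], so /β/ → [ɣ].
At the second juncture, /z/ likewise becomes [ʁ] adjacent to /ɴ/.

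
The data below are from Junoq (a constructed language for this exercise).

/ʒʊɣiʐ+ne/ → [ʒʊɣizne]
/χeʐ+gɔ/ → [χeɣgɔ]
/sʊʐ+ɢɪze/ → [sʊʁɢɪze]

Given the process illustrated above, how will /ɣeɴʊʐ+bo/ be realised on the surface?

The data show regressive place assimilation: /ʐ/ → [z] before /n/; /ʐ/ → [ɣ] before /g/; /ʐ/ → [ʁ] before /ɢ/. In each pair only place changes, matching the following consonant, while manner and voice stay constant.
/ʐ/ is a voiced retroflex fricative. The following trigger /b/ is bilabial, so /ʐ/ must become bilabial as well.
The voiced bilabial fricative is [β], so /ʐ/ → [β].

[ɣeɴʊβbo]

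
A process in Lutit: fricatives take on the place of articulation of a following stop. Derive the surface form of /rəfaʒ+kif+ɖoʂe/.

/ʒ/ is a voiced postalveolar fricative. The following trigger /k/ is velar, so /ʒ/ must become velar as well.
A voiced velar fricative is [ɣ], so the surface segment is [ɣ].
At the second juncture, /f/ likewise becomes [ʂ] adjacent to /ɖ/.

[rəfaɣkiʂɖoʂe]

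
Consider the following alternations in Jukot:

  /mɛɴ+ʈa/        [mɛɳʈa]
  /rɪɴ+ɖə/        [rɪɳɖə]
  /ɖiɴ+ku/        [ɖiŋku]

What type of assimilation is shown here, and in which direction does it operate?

regressive place assimilation

The segment that alternates is /ɴ/, which surfaces as [ɳ] when adjacent to /ʈ/.
/ɴ/ is uvular while /ʈ/ is retroflex; the output [ɳ] is retroflex, matching the trigger — so the feature that spreads is place.
Manner and voice are unchanged, so the assimilation is partial, not total.
Checking the remaining alternations: /ɴ/ → [ɳ] before /ɖ/ (uvular → retroflex, matching retroflex); /ɴ/ → [ŋ] before /k/ (uvular → velar, matching velar) — only place changes, and always toward the following segment.
Since the segment that changes precedes the conditioning segment, the assimilation is regressive.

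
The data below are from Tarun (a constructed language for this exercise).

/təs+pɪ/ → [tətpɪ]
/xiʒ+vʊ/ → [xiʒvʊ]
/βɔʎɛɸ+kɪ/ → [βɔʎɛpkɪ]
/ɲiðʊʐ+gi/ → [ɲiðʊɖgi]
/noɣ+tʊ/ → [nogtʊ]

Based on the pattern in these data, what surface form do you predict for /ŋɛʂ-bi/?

The data show regressive manner assimilation: /s/ → [t] before /p/; /ɸ/ → [p] before /k/; /ʐ/ → [ɖ] before /g/; /ɣ/ → [g] before /t/. In each pair only manner changes, matching the following consonant, while place and voice stay constant.
Nothing changes in [xiʒvʊ]: there the adjacent consonants already agree in manner (/ʒ/ and /v/ are both fricatives), so this form is consistent with the same rule.
/ʂ/ is a voiceless retroflex fricative. The following trigger /b/ is a stop, so /ʂ/ must become a stop as well.
The voiceless retroflex stop is [ʈ], so /ʂ/ → [ʈ].

[ŋɛʈbi]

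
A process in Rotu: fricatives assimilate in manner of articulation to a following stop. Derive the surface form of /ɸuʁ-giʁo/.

/ʁ/ is a voiced uvular fricative. The following trigger /g/ is a stop, so /ʁ/ must become a stop as well.
A voiced uvular stop is [ɢ], so the surface segment is [ɢ].

[ɸuɢgiʁo]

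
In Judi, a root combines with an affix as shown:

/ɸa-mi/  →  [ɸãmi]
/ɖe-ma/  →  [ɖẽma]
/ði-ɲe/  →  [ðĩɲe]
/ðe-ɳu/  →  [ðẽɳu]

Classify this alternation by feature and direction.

The vowel /a/ surfaces as nasalised [ã] next to the following nasal /m/ — it has acquired the [+nasal] feature of its neighbour.
Likewise in the remaining data: /e/ → [ẽ] before /m/; /i/ → [ĩ] before /ɲ/; /e/ → [ẽ] before /ɳ/ — each time a vowel is nasalised next to a following nasal.
Because the conditioning nasal is to the right of the vowel that changes, the process is regressive (anticipatory).

regressive nasality assimilation (vowel nasalisation)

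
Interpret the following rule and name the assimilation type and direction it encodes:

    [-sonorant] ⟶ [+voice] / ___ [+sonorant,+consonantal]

regressive voicing assimilation

The target ([-sonorant], obstruents) acquires [+voice] next to a sonorant consonant ([+sonorant,+consonantal]) — it takes on the voicing of its neighbour, so the feature that spreads is voicing.
The conditioning segment sits to the right of the focus bar, meaning the trigger follows the segment that changes — regressive assimilation.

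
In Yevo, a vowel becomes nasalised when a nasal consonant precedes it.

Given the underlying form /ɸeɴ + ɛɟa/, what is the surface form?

[ɸeɴɛ̃ɟa]

/ɛ/ sits next to the nasal /ɴ/ and is therefore nasalised to [ɛ̃].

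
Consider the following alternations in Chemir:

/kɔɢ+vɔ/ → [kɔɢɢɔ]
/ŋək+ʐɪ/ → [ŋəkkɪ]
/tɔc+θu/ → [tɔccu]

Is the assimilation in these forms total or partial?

The segment that alternates is /v/, which surfaces as [ɢ] when adjacent to /ɢ/.
The output [ɢ] is identical to the trigger /ɢ/ — every feature (place, manner, voicing) has been copied — so this is total assimilation.
The other forms behave the same way: /ʐ/ → [k] after /k/; /θ/ → [c] after /c/ — in each case the output is a copy of the preceding consonant.

total assimilation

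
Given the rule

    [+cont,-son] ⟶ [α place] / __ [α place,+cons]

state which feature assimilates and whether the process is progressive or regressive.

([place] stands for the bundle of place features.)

The shared variable α links the value of the place features (abbreviated [place]) on the target to the same value on the neighbouring segment, so place is the feature that assimilates.
Since the environment is written after the underscore, the trigger follows the target; the direction is regressive.

regressive place assimilation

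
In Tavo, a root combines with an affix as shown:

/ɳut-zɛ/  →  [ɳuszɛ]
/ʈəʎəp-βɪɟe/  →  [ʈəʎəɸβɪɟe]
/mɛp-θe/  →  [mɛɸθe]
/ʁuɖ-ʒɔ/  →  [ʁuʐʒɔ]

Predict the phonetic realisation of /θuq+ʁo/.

The data show regressive manner assimilation: /t/ → [s] before /z/; /p/ → [ɸ] before /β/; /p/ → [ɸ] before /θ/; /ɖ/ → [ʐ] before /ʒ/. In each pair only manner changes, matching the following consonant, while place and voice stay constant.
/q/ is a voiceless uvular stop. The following trigger /ʁ/ is a fricative, so /q/ must become a fricative as well.
Changing only its manner to fricative gives [χ] — the voiceless uvular fricative.

[θuχʁo]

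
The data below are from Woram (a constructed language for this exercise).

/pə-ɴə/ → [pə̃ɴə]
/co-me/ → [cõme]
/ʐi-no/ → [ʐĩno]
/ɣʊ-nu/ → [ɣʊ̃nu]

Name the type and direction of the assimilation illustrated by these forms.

regressive nasality assimilation (vowel nasalisation)

The vowel /ə/ surfaces as nasalised [ə̃] next to the following nasal /ɴ/ — it has acquired the [+nasal] feature of its neighbour.
The other forms show the same pattern: /o/ → [õ] before /m/; /i/ → [ĩ] before /n/; /ʊ/ → [ʊ̃] before /n/ — each time a vowel is nasalised next to a following nasal.
Because the conditioning nasal is to the right of the vowel that changes, the process is regressive (anticipatory).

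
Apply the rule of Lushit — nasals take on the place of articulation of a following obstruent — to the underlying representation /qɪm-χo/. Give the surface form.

[qɪɴχo]

/m/ is a voiced bilabial nasal. The following trigger /χ/ is uvular, so /m/ must become uvular as well.
The voiced uvular nasal is [ɴ], so /m/ → [ɴ].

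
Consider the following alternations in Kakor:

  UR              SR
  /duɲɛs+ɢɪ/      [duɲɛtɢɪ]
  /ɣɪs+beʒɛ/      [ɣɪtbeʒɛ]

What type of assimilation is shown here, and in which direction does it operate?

Comparing underlying and surface forms, /s/ → [t] is the alternation; the neighbouring /ɢ/ is constant.
/s/ is a fricative while /ɢ/ is a stop; the output [t] is a stop, matching the trigger — so the feature that spreads is manner.
Place and voice are unchanged, so the assimilation is partial, not total.
Checking the remaining alternation: /s/ → [t] before /b/ (fricative → stop, matching a stop) — only manner changes, and always toward the following segment.
The trigger is the following segment, so the direction is regressive (anticipatory).

regressive manner assimilation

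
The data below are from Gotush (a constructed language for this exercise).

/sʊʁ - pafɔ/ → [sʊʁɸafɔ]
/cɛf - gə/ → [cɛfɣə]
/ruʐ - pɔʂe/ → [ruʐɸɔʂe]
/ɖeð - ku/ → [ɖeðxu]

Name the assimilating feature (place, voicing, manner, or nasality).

The segment that alternates is /p/, which surfaces as [ɸ] when adjacent to /ʁ/.
The change stop → fricative matches the manner of the preceding /ʁ/, identifying this as manner assimilation.
The other alternating forms pattern the same way: /g/ → [ɣ] after /f/ (stop → fricative, matching a fricative); /p/ → [ɸ] after /ʐ/ (stop → fricative, matching a fricative); /k/ → [x] after /ð/ (stop → fricative, matching a fricative) — only manner changes, and always toward the preceding segment.

manner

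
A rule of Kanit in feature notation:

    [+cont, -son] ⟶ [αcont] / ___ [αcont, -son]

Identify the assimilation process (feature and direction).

regressive manner assimilation

The rule copies [cont] (continuancy) from the environment onto the target fricatives; since [±cont] encodes the stop/fricative manner contrast, the assimilating dimension is manner.
The conditioning segment sits to the right of the focus bar, meaning the trigger follows the segment that changes — regressive assimilation.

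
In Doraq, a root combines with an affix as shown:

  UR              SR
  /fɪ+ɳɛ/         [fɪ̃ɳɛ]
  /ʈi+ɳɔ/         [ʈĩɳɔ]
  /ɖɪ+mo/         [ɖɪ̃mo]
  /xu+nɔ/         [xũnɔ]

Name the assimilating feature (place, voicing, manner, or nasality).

The vowel /ɪ/ surfaces as nasalised [ɪ̃] next to the following nasal /ɳ/ — it has acquired the [+nasal] feature of its neighbour.
The other forms show the same pattern: /i/ → [ĩ] before /ɳ/; /ɪ/ → [ɪ̃] before /m/; /u/ → [ũ] before /n/ — each time a vowel is nasalised next to a following nasal.

nasality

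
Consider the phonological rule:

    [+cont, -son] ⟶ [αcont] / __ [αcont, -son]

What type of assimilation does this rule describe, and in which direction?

regressive manner assimilation

The rule copies [cont] (continuancy) from the environment onto the target fricatives; since [±cont] encodes the stop/fricative manner contrast, the assimilating dimension is manner.
The conditioning segment sits to the right of the focus bar, meaning the trigger follows the segment that changes — regressive assimilation.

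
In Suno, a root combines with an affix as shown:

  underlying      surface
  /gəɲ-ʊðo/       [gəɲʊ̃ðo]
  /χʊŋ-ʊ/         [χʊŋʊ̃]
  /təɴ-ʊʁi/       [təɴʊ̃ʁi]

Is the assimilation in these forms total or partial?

partial assimilation

The vowel /ʊ/ surfaces as nasalised [ʊ̃] next to the preceding nasal /ɲ/ — it has acquired the [+nasal] feature of its neighbour.
The other forms show the same pattern: /ʊ/ → [ʊ̃] after /ŋ/; /ʊ/ → [ʊ̃] after /ɴ/ — each time a vowel is nasalised next to a preceding nasal.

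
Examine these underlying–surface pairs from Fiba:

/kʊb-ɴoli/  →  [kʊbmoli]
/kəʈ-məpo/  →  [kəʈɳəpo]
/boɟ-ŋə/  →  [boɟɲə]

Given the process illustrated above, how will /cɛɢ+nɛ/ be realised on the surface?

The data show progressive place assimilation: /ɴ/ → [m] after /b/; /m/ → [ɳ] after /ʈ/; /ŋ/ → [ɲ] after /ɟ/. In each pair only place changes, matching the preceding consonant, while manner and voice stay constant.
The rule targets /n/ (voiced alveolar nasal), which sits after the trigger /ɢ/ (uvular).
Changing only its place to uvular gives [ɴ] — the voiced uvular nasal.

[cɛɢɴɛ]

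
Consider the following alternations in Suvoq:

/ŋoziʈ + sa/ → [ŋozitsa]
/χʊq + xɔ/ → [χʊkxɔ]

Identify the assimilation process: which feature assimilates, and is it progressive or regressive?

regressive place assimilation

Underlying /ʈ/ is realised as [t] next to /s/; /s/ itself does not change.
The change retroflex → alveolar matches the place of the following /s/, identifying this as place assimilation.
Manner and voice are unchanged, so the assimilation is partial, not total.
The same holds elsewhere in the data: /q/ → [k] before /x/ (uvular → velar, matching velar) — only place changes, and always toward the following segment.
The trigger is the following segment, so the direction is regressive (anticipatory).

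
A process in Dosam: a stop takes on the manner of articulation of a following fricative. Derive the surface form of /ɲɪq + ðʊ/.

[ɲɪχðʊ]

The rule targets /q/ (voiceless uvular stop), which sits before the trigger /ð/ (fricative).
Changing only its manner to fricative gives [χ] — the voiceless uvular fricative.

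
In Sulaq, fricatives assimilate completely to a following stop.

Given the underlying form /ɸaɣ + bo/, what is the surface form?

[ɸabbo]

/ɣ/ is the segment targeted by the rule; it sits immediately before /b/, so it assimilates completely and surfaces as [b].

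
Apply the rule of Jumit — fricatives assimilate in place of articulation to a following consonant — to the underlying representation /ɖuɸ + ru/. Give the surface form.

[ɖusru]

/ɸ/ is a voiceless bilabial fricative. The following trigger /r/ is alveolar, so /ɸ/ must become alveolar as well.
Changing only its place to alveolar gives [s] — the voiceless alveolar fricative.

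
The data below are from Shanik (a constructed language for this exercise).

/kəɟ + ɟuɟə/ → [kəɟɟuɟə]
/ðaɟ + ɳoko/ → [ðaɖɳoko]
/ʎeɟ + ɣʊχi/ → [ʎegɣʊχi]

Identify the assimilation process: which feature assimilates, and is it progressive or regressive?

The segment that alternates is /ɟ/, which surfaces as [ɖ] when adjacent to /ɳ/.
The change palatal → retroflex matches the place of the following /ɳ/, identifying this as place assimilation.
Manner and voice are unchanged, so the assimilation is partial, not total.
The same holds elsewhere in the data: /ɟ/ → [g] before /ɣ/ (palatal → velar, matching velar) — only place changes, and always toward the following segment.
Nothing changes in [kəɟɟuɟə]: there the adjacent consonants already agree in place (/ɟ/ and /ɟ/ are both palatal), so this form is consistent with the same rule.
Since the segment that changes precedes the conditioning segment, the assimilation is regressive.

regressive place assimilation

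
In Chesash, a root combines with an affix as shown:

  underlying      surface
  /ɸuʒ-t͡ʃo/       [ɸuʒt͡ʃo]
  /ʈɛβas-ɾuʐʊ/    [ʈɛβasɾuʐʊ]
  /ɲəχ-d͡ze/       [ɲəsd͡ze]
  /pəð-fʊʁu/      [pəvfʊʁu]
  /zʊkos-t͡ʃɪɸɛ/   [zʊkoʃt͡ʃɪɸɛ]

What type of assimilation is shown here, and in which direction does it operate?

regressive place assimilation

Comparing underlying and surface forms, /χ/ → [s] is the alternation; the neighbouring /d͡z/ is constant.
/χ/ is uvular while /d͡z/ is alveolar; the output [s] is alveolar, matching the trigger — so the feature that spreads is place.
Manner and voice are unchanged, so the assimilation is partial, not total.
The same holds elsewhere in the data: /ð/ → [v] before /f/ (dental → labiodental, matching labiodental); /s/ → [ʃ] before /t͡ʃ/ (alveolar → postalveolar, matching postalveolar) — only place changes, and always toward the following segment.
No alternation appears in [ɸuʒt͡ʃo], [ʈɛβasɾuʐʊ]: there the adjacent consonants already agree in place (/ʒ/ and /t͡ʃ/ are both postalveolar; /s/ and /ɾ/ are both alveolar), so these forms are consistent with the same rule.
Since the segment that changes precedes the conditioning segment, the assimilation is regressive.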